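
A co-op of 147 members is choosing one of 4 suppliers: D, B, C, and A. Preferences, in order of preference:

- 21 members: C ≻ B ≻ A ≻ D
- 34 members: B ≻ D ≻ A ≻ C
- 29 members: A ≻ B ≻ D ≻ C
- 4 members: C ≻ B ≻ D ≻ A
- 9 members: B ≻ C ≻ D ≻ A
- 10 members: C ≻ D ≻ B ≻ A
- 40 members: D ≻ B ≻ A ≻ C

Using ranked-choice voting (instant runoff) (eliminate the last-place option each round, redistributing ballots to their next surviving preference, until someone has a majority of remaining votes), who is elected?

Round 1: D 40, B 43, C 35, A 29. Eliminate A.
Round 2: D 40, B 72, C 35. Eliminate C.
Round 3: D 50, B 97. B has a majority.

B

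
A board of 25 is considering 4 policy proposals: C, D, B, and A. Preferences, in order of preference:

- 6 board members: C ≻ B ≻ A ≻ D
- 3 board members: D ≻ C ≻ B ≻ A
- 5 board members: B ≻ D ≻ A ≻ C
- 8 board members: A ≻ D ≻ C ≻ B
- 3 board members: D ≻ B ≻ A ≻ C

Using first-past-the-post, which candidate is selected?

First-place votes: C 6, D 6, B 5, A 8.
A has the most first-place votes.

A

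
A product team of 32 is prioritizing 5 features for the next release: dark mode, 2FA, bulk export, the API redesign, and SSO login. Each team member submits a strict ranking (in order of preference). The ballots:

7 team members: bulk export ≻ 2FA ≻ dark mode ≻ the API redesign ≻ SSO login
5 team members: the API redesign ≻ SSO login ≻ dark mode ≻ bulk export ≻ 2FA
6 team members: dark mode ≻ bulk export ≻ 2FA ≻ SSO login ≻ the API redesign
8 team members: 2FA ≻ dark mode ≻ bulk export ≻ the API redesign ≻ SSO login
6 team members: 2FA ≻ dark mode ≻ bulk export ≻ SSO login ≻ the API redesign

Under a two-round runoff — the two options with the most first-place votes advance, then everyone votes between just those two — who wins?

Round 1 first-place votes: dark mode 6, 2FA 14, bulk export 7, the API redesign 5, SSO login 0.
2FA and bulk export advance.
Runoff: 2FA is preferred to bulk export by 14 voters; bulk export by 18.
bulk export wins the runoff.

bulk export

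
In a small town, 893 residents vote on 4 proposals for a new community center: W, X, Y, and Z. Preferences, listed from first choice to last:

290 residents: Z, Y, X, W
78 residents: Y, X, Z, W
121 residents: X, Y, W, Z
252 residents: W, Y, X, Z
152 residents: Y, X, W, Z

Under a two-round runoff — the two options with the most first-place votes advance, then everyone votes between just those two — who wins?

W

Round 1 first-place votes: W 252, X 121, Y 230, Z 290.
Z and W advance.
Runoff: Z is preferred to W by 368 voters; W by 525.
W wins the runoff.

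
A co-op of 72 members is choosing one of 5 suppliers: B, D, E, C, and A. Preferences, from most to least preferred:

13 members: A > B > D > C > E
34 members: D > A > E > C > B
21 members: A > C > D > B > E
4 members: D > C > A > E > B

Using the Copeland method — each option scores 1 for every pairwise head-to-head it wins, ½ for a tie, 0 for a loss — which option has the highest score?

B: loses to D, E, C, and A → score 0.
D: beats B, E, C, and A → score 4.
E: beats B; loses to D, C, and A → score 1.
C: beats B and E; loses to D and A → score 2.
A: beats B, E, and C; loses to D → score 3.
D has the best pairwise record.

D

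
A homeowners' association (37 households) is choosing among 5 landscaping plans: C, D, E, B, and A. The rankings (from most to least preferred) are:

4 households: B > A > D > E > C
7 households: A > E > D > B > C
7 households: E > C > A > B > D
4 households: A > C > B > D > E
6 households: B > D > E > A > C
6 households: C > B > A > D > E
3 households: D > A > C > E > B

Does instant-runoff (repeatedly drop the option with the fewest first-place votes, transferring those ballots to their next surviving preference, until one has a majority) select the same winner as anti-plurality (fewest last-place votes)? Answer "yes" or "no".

Instant-runoff — R1 C 6, D 3, E 7, B 10, A 11 (D out); R2 C 6, E 7, B 10, A 14 (C out); R3 E 7, B 16, A 14 (E out); R4 B 16, A 21 (A winner). Winner: A.
Anti-plurality — last-place votes: C 17, D 7, E 10, B 3, A 0. Winner: A.
The two methods agree.

yes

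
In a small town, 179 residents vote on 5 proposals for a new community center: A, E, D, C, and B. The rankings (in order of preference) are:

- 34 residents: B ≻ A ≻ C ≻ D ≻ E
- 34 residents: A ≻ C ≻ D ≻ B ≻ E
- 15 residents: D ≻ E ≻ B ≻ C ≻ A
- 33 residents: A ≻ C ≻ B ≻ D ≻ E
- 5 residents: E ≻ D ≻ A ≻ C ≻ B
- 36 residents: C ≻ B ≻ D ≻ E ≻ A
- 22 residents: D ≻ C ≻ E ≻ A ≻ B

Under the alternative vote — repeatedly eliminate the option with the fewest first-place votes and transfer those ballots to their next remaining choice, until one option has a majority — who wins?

Round 1: A 67, E 5, D 37, C 36, B 34. Eliminate E.
Round 2: A 67, D 42, C 36, B 34. Eliminate B.
Round 3: A 101, D 42, C 36. A has a majority.

A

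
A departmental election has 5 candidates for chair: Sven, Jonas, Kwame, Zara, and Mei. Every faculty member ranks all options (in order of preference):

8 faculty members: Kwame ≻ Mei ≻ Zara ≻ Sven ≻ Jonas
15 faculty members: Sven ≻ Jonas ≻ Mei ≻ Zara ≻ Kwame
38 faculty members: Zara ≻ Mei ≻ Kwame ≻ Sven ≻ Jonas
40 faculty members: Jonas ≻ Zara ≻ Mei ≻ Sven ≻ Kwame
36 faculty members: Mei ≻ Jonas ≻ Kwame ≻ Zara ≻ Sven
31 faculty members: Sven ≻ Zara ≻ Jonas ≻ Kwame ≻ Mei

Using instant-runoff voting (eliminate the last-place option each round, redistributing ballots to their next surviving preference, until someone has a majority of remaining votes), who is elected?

Round 1: Sven 46, Jonas 40, Kwame 8, Zara 38, Mei 36. Eliminate Kwame.
Round 2: Sven 46, Jonas 40, Zara 38, Mei 44. Eliminate Zara.
Round 3: Sven 46, Jonas 40, Mei 82. Eliminate Jonas.
Round 4: Sven 46, Mei 122. Mei has a majority.

Mei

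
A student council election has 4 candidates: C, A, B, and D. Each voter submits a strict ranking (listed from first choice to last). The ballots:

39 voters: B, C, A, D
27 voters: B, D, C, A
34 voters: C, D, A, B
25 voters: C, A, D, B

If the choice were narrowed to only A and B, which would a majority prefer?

B

Voters preferring A to B: 59; preferring B to A: 66.
B wins the head-to-head.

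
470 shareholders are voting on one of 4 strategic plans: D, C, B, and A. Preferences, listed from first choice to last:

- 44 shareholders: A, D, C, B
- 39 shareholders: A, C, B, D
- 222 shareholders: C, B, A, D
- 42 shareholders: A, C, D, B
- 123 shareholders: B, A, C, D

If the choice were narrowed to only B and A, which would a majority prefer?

B

Voters preferring B to A: 345; preferring A to B: 125.
B wins the head-to-head.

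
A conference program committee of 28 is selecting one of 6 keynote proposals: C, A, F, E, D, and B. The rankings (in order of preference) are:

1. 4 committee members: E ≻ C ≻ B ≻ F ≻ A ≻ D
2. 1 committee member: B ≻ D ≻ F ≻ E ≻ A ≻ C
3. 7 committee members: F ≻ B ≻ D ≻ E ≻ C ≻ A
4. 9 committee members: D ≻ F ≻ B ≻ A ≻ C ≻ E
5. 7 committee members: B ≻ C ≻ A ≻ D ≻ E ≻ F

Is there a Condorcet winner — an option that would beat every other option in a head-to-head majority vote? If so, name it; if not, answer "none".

Checking pairwise contests:
F beats C 17–11.
C beats A 18–10.
D beats F 17–11.
C beats E 16–12.
B beats D 19–9.
F beats B 16–12.
Every option loses at least one head-to-head, so there is no Condorcet winner.

none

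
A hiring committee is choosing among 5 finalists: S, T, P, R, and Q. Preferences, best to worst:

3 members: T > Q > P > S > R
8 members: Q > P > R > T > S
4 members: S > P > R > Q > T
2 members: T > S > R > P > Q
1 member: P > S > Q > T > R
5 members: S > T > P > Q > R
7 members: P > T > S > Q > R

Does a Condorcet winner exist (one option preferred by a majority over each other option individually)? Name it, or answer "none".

P vs S: 19–11 for P.
P vs T: 20–10 for P.
P vs R: 28–2 for P.
P vs Q: 19–11 for P.
P beats every other option head-to-head.

P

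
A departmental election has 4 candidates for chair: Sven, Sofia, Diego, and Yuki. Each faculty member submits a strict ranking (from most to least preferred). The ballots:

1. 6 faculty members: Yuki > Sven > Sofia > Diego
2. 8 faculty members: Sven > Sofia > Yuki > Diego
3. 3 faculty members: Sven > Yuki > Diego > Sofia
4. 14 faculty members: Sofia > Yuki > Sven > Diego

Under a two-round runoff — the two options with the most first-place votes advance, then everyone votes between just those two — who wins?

Round 1 first-place votes: Sven 11, Sofia 14, Diego 0, Yuki 6.
Sofia and Sven advance.
Runoff: Sofia is preferred to Sven by 14 voters; Sven by 17.
Sven wins the runoff.

Sven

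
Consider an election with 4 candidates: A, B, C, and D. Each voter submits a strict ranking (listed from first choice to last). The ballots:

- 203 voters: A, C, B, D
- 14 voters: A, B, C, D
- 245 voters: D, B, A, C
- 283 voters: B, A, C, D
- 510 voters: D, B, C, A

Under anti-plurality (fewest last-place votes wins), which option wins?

Last-place votes: A 510, B 0, C 245, D 500.
B is ranked last by the fewest voters, so B wins.

B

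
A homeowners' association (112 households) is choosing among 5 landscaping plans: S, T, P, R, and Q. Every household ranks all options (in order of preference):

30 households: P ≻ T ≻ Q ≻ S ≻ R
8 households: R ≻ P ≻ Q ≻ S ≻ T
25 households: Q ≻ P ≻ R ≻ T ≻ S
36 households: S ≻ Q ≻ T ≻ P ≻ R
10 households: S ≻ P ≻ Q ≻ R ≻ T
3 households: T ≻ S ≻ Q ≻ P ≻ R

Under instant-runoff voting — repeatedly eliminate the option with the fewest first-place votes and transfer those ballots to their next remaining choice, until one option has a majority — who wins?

Round 1: S 46, T 3, P 30, R 8, Q 25. Eliminate T.
Round 2: S 49, P 30, R 8, Q 25. Eliminate R.
Round 3: S 49, P 38, Q 25. Eliminate Q.
Round 4: S 49, P 63. P has a majority.

P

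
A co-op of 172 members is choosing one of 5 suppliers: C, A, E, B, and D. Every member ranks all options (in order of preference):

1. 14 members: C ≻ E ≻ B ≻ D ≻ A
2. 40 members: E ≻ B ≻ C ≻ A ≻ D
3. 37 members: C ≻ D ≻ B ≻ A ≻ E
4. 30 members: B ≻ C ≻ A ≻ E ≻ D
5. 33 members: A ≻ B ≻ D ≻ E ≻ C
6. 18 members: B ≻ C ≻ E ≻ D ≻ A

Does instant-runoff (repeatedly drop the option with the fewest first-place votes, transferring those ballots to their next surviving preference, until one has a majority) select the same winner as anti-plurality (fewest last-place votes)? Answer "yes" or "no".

Instant-runoff — R1 C 51, A 33, E 40, B 48, D 0 (D out); R2 C 51, A 33, E 40, B 48 (A out); R3 C 51, E 40, B 81 (E out); R4 C 51, B 121 (B winner). Winner: B.
Anti-plurality — last-place votes: C 33, A 32, E 37, B 0, D 70. Winner: B.
The two methods agree.

yes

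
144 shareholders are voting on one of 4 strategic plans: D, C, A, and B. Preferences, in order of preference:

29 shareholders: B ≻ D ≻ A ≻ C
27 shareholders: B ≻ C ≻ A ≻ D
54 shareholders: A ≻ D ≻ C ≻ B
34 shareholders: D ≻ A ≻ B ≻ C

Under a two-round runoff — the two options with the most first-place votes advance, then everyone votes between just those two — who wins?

A

Round 1 first-place votes: D 34, C 0, A 54, B 56.
B and A advance.
Runoff: B is preferred to A by 56 voters; A by 88.
A wins the runoff.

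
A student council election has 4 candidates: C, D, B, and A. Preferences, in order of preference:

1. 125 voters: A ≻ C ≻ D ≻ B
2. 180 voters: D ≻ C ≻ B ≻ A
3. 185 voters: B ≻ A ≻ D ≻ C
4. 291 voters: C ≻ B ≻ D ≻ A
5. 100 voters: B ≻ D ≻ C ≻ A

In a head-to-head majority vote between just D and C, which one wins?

D

Voters preferring D to C: 465; preferring C to D: 416.
D wins the head-to-head.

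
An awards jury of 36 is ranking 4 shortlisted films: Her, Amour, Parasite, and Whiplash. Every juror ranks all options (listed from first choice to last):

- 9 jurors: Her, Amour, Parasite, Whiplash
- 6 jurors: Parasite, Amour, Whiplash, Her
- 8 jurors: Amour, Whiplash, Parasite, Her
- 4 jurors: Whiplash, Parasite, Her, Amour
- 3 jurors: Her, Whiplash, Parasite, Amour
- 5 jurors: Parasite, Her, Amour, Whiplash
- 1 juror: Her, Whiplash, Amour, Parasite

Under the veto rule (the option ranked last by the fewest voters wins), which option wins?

Last-place votes: Her 14, Amour 7, Parasite 1, Whiplash 14.
Parasite is ranked last by the fewest voters, so Parasite wins.

Parasite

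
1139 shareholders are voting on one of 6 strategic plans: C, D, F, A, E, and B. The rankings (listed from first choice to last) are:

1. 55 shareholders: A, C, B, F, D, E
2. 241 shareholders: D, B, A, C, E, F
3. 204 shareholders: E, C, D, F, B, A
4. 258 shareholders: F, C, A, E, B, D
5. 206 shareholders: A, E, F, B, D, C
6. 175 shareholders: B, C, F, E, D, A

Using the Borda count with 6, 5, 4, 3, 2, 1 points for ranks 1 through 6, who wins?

C: 55·5 + 241·3 + 204·5 + 258·5 + 206·1 + 175·5 = 4389
D: 55·2 + 241·6 + 204·4 + 258·1 + 206·2 + 175·2 = 3392
F: 55·3 + 241·1 + 204·3 + 258·6 + 206·4 + 175·4 = 4090
A: 55·6 + 241·4 + 204·1 + 258·4 + 206·6 + 175·1 = 3941
E: 55·1 + 241·2 + 204·6 + 258·3 + 206·5 + 175·3 = 4090
B: 55·4 + 241·5 + 204·2 + 258·2 + 206·3 + 175·6 = 4017
C has the highest Borda score (4389).

C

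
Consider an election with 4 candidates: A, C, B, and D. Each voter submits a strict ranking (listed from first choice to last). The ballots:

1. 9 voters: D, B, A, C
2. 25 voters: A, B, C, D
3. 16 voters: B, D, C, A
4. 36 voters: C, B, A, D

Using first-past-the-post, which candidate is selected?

First-place votes: A 25, C 36, B 16, D 9.
C has the most first-place votes.

C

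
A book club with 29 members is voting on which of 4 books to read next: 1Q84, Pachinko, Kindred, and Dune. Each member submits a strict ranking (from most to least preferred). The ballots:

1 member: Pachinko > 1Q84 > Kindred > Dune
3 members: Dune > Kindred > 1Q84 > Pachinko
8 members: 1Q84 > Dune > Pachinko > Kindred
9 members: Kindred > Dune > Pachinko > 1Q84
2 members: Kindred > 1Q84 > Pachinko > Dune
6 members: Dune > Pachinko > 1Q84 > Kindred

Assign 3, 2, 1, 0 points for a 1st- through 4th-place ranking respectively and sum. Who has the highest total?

1Q84: 1·2 + 3·1 + 8·3 + 9·0 + 2·2 + 6·1 = 39
Pachinko: 1·3 + 3·0 + 8·1 + 9·1 + 2·1 + 6·2 = 34
Kindred: 1·1 + 3·2 + 8·0 + 9·3 + 2·3 + 6·0 = 40
Dune: 1·0 + 3·3 + 8·2 + 9·2 + 2·0 + 6·3 = 61
Dune has the highest Borda score (61).

Dune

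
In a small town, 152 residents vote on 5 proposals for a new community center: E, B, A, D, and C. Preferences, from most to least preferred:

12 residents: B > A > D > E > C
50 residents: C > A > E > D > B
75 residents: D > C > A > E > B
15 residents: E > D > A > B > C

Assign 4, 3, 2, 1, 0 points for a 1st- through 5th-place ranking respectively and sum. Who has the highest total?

E: 12·1 + 50·2 + 75·1 + 15·4 = 247
B: 12·4 + 50·0 + 75·0 + 15·1 = 63
A: 12·3 + 50·3 + 75·2 + 15·2 = 366
D: 12·2 + 50·1 + 75·4 + 15·3 = 419
C: 12·0 + 50·4 + 75·3 + 15·0 = 425
C has the highest Borda score (425).

C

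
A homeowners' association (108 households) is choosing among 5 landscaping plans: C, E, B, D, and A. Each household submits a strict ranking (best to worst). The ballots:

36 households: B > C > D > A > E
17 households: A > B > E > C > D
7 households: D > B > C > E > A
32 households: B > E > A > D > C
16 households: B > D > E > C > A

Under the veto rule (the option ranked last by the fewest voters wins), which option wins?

Last-place votes: C 32, E 36, B 0, D 17, A 23.
B is ranked last by the fewest voters, so B wins.

B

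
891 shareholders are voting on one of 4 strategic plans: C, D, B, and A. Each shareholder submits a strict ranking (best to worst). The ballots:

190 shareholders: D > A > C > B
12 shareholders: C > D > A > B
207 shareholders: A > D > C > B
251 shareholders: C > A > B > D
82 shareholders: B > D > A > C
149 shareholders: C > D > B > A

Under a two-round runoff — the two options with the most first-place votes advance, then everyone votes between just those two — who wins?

Round 1 first-place votes: C 412, D 190, B 82, A 207.
C and A advance.
Runoff: C is preferred to A by 412 voters; A by 479.
A wins the runoff.

A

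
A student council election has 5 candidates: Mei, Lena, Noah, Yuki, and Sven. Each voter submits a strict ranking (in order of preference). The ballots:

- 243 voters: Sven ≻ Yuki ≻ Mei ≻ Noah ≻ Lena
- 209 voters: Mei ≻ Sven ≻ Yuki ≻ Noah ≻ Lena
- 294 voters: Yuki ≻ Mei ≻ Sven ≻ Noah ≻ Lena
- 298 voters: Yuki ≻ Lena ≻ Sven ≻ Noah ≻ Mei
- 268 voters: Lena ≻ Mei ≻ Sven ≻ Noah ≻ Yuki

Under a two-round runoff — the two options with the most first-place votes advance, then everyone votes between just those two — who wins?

Round 1 first-place votes: Mei 209, Lena 268, Noah 0, Yuki 592, Sven 243.
Yuki and Lena advance.
Runoff: Yuki is preferred to Lena by 1044 voters; Lena by 268.
Yuki wins the runoff.

Yuki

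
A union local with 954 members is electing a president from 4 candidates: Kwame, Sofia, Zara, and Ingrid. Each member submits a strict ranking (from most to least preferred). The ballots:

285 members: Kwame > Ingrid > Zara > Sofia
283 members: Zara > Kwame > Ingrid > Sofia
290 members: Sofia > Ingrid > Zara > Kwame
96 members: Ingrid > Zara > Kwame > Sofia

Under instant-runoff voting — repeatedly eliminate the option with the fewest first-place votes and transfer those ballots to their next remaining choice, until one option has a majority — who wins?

Round 1: Kwame 285, Sofia 290, Zara 283, Ingrid 96. Eliminate Ingrid.
Round 2: Kwame 285, Sofia 290, Zara 379. Eliminate Kwame.
Round 3: Sofia 290, Zara 664. Zara has a majority.

Zara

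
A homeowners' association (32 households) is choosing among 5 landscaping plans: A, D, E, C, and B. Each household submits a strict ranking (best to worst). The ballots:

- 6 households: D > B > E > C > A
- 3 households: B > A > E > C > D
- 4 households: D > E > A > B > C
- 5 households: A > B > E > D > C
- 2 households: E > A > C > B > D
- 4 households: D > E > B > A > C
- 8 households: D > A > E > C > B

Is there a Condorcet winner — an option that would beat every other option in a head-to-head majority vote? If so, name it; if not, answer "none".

D vs A: 22–10 for D.
D vs E: 22–10 for D.
D vs C: 27–5 for D.
D vs B: 22–10 for D.
D beats every other option head-to-head.

D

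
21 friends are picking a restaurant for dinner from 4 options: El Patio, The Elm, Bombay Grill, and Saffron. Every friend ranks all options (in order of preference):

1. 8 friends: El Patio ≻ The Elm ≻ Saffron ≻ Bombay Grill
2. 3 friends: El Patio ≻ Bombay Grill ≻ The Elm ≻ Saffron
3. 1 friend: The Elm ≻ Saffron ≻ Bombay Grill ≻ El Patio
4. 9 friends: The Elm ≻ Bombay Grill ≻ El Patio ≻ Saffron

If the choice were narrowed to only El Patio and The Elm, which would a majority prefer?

El Patio

Voters preferring El Patio to The Elm: 11; preferring The Elm to El Patio: 10.
El Patio wins the head-to-head.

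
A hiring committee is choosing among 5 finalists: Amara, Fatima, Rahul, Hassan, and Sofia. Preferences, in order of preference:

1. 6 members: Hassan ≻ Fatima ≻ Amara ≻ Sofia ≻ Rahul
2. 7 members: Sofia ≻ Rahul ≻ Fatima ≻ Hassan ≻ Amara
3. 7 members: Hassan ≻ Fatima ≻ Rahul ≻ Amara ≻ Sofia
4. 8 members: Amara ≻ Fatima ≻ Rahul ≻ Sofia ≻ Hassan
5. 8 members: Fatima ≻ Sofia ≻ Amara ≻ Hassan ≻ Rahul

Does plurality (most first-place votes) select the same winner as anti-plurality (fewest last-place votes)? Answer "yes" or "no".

no

Plurality — first-place votes: Amara 8, Fatima 8, Rahul 0, Hassan 13, Sofia 7. Winner: Hassan.
Anti-plurality — last-place votes: Amara 7, Fatima 0, Rahul 14, Hassan 8, Sofia 7. Winner: Fatima.
The two methods disagree.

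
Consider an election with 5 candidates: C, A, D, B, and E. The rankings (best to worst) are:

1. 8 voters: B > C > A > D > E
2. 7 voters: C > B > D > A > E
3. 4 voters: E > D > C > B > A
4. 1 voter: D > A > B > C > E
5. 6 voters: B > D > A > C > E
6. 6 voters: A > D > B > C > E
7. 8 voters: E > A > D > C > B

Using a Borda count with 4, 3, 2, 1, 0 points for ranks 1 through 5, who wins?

B

C: 8·3 + 7·4 + 4·2 + 1·1 + 6·1 + 6·1 + 8·1 = 81
A: 8·2 + 7·1 + 4·0 + 1·3 + 6·2 + 6·4 + 8·3 = 86
D: 8·1 + 7·2 + 4·3 + 1·4 + 6·3 + 6·3 + 8·2 = 90
B: 8·4 + 7·3 + 4·1 + 1·2 + 6·4 + 6·2 + 8·0 = 95
E: 8·0 + 7·0 + 4·4 + 1·0 + 6·0 + 6·0 + 8·4 = 48
B has the highest Borda score (95).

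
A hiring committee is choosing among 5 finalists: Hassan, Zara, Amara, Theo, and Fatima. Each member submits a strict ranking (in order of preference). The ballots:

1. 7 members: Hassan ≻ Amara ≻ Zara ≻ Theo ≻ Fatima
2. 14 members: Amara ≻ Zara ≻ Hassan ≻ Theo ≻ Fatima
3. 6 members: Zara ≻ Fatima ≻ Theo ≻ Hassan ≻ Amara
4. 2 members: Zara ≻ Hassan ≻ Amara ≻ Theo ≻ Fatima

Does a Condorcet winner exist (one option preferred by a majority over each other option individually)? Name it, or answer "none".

Checking pairwise contests:
Zara beats Hassan 22–7.
Amara beats Zara 21–8.
Hassan beats Amara 15–14.
Hassan beats Theo 23–6.
Hassan beats Fatima 23–6.
Every option loses at least one head-to-head, so there is no Condorcet winner.

none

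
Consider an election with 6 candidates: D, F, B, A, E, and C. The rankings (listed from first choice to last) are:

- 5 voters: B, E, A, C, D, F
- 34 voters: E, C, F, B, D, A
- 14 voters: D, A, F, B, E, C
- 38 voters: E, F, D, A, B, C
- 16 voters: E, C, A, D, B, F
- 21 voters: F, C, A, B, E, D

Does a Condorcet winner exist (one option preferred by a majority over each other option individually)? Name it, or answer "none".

E

E vs D: 114–14 for E.
E vs F: 93–35 for E.
E vs B: 88–40 for E.
E vs A: 93–35 for E.
E vs C: 107–21 for E.
E beats every other option head-to-head.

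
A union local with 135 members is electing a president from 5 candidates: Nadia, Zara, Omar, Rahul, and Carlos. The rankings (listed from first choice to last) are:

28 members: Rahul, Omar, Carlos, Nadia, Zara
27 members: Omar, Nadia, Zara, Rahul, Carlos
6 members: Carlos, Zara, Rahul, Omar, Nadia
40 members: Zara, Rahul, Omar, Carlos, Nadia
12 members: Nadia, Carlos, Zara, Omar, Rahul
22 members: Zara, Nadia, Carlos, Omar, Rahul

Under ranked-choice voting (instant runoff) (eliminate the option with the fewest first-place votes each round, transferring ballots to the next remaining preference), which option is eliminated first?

Carlos

Round 1: Nadia 12, Zara 62, Omar 27, Rahul 28, Carlos 6. Eliminate Carlos.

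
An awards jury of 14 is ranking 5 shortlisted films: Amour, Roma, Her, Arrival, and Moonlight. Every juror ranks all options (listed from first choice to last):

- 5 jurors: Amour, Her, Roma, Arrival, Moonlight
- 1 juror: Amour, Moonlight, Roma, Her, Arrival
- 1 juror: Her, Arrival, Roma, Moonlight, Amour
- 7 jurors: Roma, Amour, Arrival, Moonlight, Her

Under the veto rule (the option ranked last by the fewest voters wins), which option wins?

Roma

Last-place votes: Amour 1, Roma 0, Her 7, Arrival 1, Moonlight 5.
Roma is ranked last by the fewest voters, so Roma wins.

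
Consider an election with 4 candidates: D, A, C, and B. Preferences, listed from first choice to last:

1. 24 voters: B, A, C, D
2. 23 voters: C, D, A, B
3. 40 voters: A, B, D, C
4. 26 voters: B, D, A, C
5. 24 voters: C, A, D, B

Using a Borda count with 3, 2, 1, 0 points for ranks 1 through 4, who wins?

A

D: 24·0 + 23·2 + 40·1 + 26·2 + 24·1 = 162
A: 24·2 + 23·1 + 40·3 + 26·1 + 24·2 = 265
C: 24·1 + 23·3 + 40·0 + 26·0 + 24·3 = 165
B: 24·3 + 23·0 + 40·2 + 26·3 + 24·0 = 230
A has the highest Borda score (265).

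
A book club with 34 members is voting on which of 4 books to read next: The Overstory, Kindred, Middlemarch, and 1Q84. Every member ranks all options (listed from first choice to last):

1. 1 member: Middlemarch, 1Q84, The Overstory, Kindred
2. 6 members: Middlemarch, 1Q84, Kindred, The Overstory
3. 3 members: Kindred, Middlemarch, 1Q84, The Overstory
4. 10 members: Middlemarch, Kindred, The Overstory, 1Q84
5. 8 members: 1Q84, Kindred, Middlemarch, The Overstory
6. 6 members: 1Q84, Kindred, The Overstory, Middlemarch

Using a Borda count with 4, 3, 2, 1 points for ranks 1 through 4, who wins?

The Overstory: 1·2 + 6·1 + 3·1 + 10·2 + 8·1 + 6·2 = 51
Kindred: 1·1 + 6·2 + 3·4 + 10·3 + 8·3 + 6·3 = 97
Middlemarch: 1·4 + 6·4 + 3·3 + 10·4 + 8·2 + 6·1 = 99
1Q84: 1·3 + 6·3 + 3·2 + 10·1 + 8·4 + 6·4 = 93
Middlemarch has the highest Borda score (99).

Middlemarch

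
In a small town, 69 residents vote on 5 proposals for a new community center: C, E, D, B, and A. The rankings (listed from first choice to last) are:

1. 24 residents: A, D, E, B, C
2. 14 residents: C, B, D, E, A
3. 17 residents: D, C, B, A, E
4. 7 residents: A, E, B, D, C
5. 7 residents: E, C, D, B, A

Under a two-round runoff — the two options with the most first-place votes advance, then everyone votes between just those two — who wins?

D

Round 1 first-place votes: C 14, E 7, D 17, B 0, A 31.
A and D advance.
Runoff: A is preferred to D by 31 voters; D by 38.
D wins the runoff.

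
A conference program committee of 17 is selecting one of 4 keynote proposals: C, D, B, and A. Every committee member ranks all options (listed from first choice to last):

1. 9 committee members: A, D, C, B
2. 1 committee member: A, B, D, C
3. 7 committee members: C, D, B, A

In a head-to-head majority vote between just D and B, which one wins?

D

Voters preferring D to B: 16; preferring B to D: 1.
D wins the head-to-head.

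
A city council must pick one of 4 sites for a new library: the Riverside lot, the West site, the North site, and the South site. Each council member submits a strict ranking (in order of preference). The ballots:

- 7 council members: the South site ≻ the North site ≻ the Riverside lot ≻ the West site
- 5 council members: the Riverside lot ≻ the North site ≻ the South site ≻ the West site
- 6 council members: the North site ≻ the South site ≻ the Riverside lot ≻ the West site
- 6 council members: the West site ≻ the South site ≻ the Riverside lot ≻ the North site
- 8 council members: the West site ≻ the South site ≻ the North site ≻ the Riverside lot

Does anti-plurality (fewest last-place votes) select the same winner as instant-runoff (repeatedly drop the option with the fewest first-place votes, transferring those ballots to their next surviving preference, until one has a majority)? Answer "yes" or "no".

no

Anti-plurality — last-place votes: the Riverside lot 8, the West site 18, the North site 6, the South site 0. Winner: the South site.
Instant-runoff — R1 the Riverside lot 5, the West site 14, the North site 6, the South site 7 (the Riverside lot out); R2 the West site 14, the North site 11, the South site 7 (the South site out); R3 the West site 14, the North site 18 (the North site winner). Winner: the North site.
The two methods disagree.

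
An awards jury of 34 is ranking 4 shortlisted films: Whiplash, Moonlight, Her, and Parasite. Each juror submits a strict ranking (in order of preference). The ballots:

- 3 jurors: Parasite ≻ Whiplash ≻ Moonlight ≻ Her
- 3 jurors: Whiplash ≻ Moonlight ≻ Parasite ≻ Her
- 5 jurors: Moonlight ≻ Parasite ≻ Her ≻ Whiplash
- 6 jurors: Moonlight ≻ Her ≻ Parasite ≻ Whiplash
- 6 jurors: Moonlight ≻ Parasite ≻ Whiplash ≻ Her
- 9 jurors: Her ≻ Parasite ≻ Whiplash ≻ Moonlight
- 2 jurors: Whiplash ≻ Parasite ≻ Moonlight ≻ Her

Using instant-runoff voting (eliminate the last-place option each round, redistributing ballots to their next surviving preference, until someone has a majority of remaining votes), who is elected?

Moonlight

Round 1: Whiplash 5, Moonlight 17, Her 9, Parasite 3. Eliminate Parasite.
Round 2: Whiplash 8, Moonlight 17, Her 9. Eliminate Whiplash.
Round 3: Moonlight 25, Her 9. Moonlight has a majority.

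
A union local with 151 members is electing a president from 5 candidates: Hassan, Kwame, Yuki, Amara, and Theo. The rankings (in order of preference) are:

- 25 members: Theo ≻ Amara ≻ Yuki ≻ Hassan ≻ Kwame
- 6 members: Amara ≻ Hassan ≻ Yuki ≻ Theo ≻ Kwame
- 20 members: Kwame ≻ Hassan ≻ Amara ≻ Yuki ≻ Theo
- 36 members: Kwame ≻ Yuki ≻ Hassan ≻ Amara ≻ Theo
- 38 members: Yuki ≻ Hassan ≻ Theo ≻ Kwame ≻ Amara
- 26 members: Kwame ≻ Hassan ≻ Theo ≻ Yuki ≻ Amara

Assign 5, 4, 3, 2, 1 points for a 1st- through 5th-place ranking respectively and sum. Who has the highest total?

Hassan: 25·2 + 6·4 + 20·4 + 36·3 + 38·4 + 26·4 = 518
Kwame: 25·1 + 6·1 + 20·5 + 36·5 + 38·2 + 26·5 = 517
Yuki: 25·3 + 6·3 + 20·2 + 36·4 + 38·5 + 26·2 = 519
Amara: 25·4 + 6·5 + 20·3 + 36·2 + 38·1 + 26·1 = 326
Theo: 25·5 + 6·2 + 20·1 + 36·1 + 38·3 + 26·3 = 385
Yuki has the highest Borda score (519).

Yuki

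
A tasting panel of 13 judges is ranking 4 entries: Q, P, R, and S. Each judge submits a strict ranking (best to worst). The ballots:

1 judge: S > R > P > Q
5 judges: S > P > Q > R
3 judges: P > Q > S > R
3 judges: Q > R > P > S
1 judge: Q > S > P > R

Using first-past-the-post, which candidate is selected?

First-place votes: Q 4, P 3, R 0, S 6.
S has the most first-place votes.

S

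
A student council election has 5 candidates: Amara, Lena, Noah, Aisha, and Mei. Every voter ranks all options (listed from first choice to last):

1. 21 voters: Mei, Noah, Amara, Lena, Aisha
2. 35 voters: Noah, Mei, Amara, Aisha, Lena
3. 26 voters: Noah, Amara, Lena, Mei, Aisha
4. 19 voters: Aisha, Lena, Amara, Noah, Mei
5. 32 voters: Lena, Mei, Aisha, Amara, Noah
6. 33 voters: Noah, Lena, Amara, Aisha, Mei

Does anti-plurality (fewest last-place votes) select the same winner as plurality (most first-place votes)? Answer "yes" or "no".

no

Anti-plurality — last-place votes: Amara 0, Lena 35, Noah 32, Aisha 47, Mei 52. Winner: Amara.
Plurality — first-place votes: Amara 0, Lena 32, Noah 94, Aisha 19, Mei 21. Winner: Noah.
The two methods disagree.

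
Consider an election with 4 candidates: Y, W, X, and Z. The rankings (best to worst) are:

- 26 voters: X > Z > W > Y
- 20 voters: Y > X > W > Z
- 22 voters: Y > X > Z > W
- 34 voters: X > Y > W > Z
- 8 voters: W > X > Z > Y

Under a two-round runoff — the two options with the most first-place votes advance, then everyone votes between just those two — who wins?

Round 1 first-place votes: Y 42, W 8, X 60, Z 0.
X and Y advance.
Runoff: X is preferred to Y by 68 voters; Y by 42.
X wins the runoff.

X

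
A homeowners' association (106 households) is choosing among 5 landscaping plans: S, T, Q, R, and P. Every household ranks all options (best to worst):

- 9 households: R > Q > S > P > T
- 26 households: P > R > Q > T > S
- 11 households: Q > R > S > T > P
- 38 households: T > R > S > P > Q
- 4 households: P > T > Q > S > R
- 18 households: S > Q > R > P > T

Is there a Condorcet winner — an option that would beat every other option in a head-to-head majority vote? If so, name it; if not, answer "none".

R vs S: 84–22 for R.
R vs T: 64–42 for R.
R vs Q: 73–33 for R.
R vs P: 76–30 for R.
R beats every other option head-to-head.

R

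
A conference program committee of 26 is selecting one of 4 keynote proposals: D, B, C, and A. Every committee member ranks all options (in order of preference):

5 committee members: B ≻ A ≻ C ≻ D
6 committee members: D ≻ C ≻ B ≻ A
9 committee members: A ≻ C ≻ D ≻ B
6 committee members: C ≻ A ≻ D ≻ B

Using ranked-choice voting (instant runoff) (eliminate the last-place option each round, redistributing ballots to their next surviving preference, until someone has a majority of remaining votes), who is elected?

Round 1: D 6, B 5, C 6, A 9. Eliminate B.
Round 2: D 6, C 6, A 14. A has a majority.

A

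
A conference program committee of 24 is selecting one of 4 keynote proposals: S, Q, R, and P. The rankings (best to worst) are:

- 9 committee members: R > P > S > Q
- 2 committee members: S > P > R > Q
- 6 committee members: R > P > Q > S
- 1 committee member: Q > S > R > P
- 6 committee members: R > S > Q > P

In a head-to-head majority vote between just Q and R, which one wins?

R

Voters preferring Q to R: 1; preferring R to Q: 23.
R wins the head-to-head.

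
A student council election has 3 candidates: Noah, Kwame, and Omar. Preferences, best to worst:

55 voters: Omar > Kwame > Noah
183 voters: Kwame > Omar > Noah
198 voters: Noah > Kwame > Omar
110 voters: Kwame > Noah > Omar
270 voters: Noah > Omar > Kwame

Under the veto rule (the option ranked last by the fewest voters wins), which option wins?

Noah

Last-place votes: Noah 238, Kwame 270, Omar 308.
Noah is ranked last by the fewest voters, so Noah wins.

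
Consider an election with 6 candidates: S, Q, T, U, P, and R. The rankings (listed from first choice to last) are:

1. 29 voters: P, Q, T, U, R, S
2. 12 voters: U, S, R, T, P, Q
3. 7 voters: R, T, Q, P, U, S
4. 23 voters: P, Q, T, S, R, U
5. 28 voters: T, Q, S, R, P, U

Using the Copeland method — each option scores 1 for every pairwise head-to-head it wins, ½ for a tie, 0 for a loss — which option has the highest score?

P

S: beats U and R; loses to Q, T, and P → score 2.
Q: beats S, T, U, and R; loses to P → score 4.
T: beats S, U, and R; loses to Q and P → score 3.
U: loses to S, Q, T, P, and R → score 0.
P: beats S, Q, T, U, and R → score 5.
R: beats U; loses to S, Q, T, and P → score 1.
P has the best pairwise record.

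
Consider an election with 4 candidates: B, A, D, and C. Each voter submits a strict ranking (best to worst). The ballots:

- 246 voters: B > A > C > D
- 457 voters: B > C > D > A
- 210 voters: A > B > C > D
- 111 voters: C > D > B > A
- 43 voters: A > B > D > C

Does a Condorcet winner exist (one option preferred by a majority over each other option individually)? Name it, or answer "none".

B

B vs A: 814–253 for B.
B vs D: 956–111 for B.
B vs C: 956–111 for B.
B beats every other option head-to-head.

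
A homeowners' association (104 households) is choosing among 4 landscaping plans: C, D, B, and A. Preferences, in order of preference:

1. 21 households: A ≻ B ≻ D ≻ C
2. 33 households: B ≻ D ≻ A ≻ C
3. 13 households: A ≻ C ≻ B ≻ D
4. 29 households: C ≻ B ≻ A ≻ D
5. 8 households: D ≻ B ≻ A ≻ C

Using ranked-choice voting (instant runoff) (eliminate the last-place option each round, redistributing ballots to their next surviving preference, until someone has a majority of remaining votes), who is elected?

B

Round 1: C 29, D 8, B 33, A 34. Eliminate D.
Round 2: C 29, B 41, A 34. Eliminate C.
Round 3: B 70, A 34. B has a majority.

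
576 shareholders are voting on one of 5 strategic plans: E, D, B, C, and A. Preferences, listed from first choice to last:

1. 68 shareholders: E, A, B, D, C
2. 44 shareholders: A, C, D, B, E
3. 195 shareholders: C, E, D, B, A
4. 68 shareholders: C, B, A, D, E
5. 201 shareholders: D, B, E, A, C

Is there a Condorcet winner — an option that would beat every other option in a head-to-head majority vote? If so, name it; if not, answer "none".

none

Checking pairwise contests:
D beats E 313–263.
C beats D 307–269.
D beats B 440–136.
A beats C 313–263.
E beats A 464–112.
Every option loses at least one head-to-head, so there is no Condorcet winner.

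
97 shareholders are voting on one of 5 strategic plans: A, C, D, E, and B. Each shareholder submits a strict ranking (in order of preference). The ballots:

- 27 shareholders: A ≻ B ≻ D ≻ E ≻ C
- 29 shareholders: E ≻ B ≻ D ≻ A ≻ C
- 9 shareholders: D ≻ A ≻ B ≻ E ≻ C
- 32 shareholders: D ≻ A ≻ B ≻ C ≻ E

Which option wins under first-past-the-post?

D

First-place votes: A 27, C 0, D 41, E 29, B 0.
D has the most first-place votes.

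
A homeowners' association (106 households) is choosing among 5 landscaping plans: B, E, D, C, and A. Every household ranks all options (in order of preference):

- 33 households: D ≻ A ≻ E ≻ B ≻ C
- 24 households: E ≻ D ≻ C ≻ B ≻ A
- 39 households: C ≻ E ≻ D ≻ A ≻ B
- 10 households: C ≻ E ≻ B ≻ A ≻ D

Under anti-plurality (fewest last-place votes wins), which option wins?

E

Last-place votes: B 39, E 0, D 10, C 33, A 24.
E is ranked last by the fewest voters, so E wins.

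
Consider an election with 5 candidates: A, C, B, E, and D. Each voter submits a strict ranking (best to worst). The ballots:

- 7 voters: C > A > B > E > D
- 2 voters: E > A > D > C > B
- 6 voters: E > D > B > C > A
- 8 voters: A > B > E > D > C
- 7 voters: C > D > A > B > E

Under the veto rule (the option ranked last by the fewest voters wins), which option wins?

B

Last-place votes: A 6, C 8, B 2, E 7, D 7.
B is ranked last by the fewest voters, so B wins.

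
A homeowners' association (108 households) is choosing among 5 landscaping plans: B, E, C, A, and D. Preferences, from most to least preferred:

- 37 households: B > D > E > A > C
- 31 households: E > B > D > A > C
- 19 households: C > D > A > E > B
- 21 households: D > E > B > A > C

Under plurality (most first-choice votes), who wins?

First-place votes: B 37, E 31, C 19, A 0, D 21.
B has the most first-place votes.

B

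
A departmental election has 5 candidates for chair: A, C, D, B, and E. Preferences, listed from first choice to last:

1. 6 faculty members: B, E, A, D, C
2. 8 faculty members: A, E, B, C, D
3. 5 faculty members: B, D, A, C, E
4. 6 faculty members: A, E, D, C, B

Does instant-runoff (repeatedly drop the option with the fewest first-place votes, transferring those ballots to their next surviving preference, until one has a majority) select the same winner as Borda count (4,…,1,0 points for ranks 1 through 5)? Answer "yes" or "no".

yes

Instant-runoff — R1 A 14, C 0, D 0, B 11, E 0 (A winner). Winner: A.
Borda — scores: A 78, C 19, D 33, B 60, E 60. Winner: A.
The two methods agree.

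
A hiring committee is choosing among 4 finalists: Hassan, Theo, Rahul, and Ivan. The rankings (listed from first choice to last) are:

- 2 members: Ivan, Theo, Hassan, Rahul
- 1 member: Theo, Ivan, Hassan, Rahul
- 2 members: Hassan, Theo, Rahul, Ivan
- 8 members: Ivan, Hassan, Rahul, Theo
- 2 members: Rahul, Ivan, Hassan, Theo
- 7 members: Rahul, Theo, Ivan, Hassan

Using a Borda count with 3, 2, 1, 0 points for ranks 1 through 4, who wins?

Ivan

Hassan: 2·1 + 1·1 + 2·3 + 8·2 + 2·1 + 7·0 = 27
Theo: 2·2 + 1·3 + 2·2 + 8·0 + 2·0 + 7·2 = 25
Rahul: 2·0 + 1·0 + 2·1 + 8·1 + 2·3 + 7·3 = 37
Ivan: 2·3 + 1·2 + 2·0 + 8·3 + 2·2 + 7·1 = 43
Ivan has the highest Borda score (43).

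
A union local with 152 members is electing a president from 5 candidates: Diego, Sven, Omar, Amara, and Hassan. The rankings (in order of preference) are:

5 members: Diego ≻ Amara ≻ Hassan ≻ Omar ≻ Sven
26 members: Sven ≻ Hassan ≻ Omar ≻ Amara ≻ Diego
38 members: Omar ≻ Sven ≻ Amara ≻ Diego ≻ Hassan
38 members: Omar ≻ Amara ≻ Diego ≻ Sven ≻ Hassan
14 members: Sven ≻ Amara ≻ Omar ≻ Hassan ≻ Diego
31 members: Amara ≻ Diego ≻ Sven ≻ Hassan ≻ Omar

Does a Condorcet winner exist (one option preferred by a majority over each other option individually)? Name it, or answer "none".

Omar vs Diego: 116–36 for Omar.
Omar vs Sven: 81–71 for Omar.
Omar vs Amara: 102–50 for Omar.
Omar vs Hassan: 90–62 for Omar.
Omar beats every other option head-to-head.

Omar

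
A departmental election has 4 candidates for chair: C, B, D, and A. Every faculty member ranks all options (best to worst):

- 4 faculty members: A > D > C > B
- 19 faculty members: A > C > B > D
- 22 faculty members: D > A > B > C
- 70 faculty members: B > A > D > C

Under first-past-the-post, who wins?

First-place votes: C 0, B 70, D 22, A 23.
B has the most first-place votes.

B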